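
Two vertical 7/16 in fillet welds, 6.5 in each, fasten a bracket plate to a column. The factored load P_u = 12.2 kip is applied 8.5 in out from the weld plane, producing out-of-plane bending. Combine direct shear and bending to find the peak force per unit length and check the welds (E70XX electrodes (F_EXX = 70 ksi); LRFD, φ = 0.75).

f_max ≈ 7.42 kip/in; adequate

L_w = 2 × 6.5 = 13 in; section modulus (unit throat) S = 2 × L²/6 = 14.08 in².
Direct shear f_v = P/L_w = 12.2/13 = 0.9385 kip/in.
Moment M = P × e = 12.2 × 8.5 = 103.7 kip·in; bending f_b = M/S = 7.363 kip/in.
f_max = √(f_v² + f_b²) = √(0.9385² + 7.363²) = 7.423 kip/in.
φr_n = 0.75 × 0.6 × 70 × (0.707 × 0.4375) = 9.743 kip/in → adequate.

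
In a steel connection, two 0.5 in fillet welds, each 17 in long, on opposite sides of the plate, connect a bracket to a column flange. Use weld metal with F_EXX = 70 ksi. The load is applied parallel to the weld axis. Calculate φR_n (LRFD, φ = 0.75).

φR_n ≈ 379 kip

Effective throat t_e = 0.707 × 0.5 = 0.3535 in.
Total length L = 34 in; A_we = 0.3535 × 34 = 12.02 in².
F_nw = 0.6 F_EXX = 0.6 × 70 = 42 ksi.
φR_n = 0.75 × 42 × 12.02 = 378.6 kip.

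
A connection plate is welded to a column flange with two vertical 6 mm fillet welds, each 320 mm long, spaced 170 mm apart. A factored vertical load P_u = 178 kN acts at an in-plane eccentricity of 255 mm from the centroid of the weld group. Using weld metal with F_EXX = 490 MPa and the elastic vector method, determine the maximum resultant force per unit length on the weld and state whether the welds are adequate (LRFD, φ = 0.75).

f_max ≈ 977 N/mm; NOT adequate

Total weld length L_w = 640 mm. Treat welds as unit-width lines.
Polar moment about centroid: J = 2[d³/12 + d(b/2)²] = 2[320³/12 + 320×85²] = 10090000 mm³.
Direct shear f_v = P/L_w = 178×10³ / 640 = 278.1 N/mm (vertical).
Torsion M = P·e = 178×10³ × 255 = 45390000 N·mm.
Critical point at (x, y) = (85, 160) from centroid. f_tx = M·y/J = 720.1 N/mm; f_ty = M·x/J = 382.6 N/mm.
Resultant f_max = √[f_tx² + (f_v + f_ty)²] = √[720.1² + (278.1 + 382.6)²] = 977.3 N/mm.
Capacity per unit length: φr_n = 0.75 × 0.6 × 490 × (0.707 × 6) = 935.4 N/mm.
977.3 > 935.4 → NOT adequate.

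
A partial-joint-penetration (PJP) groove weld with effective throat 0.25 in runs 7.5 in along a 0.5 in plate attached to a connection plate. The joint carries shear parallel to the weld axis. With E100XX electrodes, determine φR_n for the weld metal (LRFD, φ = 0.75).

φR_n ≈ 84.4 kips

E100XX → F_EXX = 100 ksi.
Effective throat (given) t_e = 0.25 in.
A_we = 0.25 × 7.5 = 1.875 in².
F_nw = 0.6 F_EXX = 60 ksi.
φR_n = 0.75 × 60 × 1.875 = 84.38 kips.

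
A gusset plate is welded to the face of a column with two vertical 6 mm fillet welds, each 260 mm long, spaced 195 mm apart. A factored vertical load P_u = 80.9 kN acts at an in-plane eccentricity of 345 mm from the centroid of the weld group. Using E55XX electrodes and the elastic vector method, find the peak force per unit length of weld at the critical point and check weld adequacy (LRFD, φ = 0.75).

f_max ≈ 681 N/mm; adequate

E55XX → F_EXX = 550 MPa.
Total weld length L_w = 520 mm. Treat welds as unit-width lines.
Polar moment about centroid: J = 2[d³/12 + d(b/2)²] = 2[260³/12 + 260×97.5²] = 7873000 mm³.
Direct shear f_v = P/L_w = 80.9×10³ / 520 = 155.6 N/mm (vertical).
Torsion M = P·e = 80.9×10³ × 345 = 27910000 N·mm.
Critical point at (x, y) = (97.5, 130) from centroid. f_tx = M·y/J = 460.9 N/mm; f_ty = M·x/J = 345.7 N/mm.
Resultant f_max = √[f_tx² + (f_v + f_ty)²] = √[460.9² + (155.6 + 345.7)²] = 680.9 N/mm.
Capacity per unit length: φr_n = 0.75 × 0.6 × 550 × (0.707 × 6) = 1050 N/mm.
680.9 ≤ 1050 → adequate.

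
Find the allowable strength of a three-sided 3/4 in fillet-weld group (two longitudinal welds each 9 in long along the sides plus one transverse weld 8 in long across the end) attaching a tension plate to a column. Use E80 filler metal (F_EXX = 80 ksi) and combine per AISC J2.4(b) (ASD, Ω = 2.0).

R_n/Ω ≈ 347 kip

t_e = 0.707 × 0.75 = 0.5302 in.
R_nwl = 0.6 × 80 × 0.5302 × 18 = 458.1 kip (longitudinal, 2 welds).
R_nwt = 0.6 × 80 × 0.5302 × 8 = 203.6 kip (transverse, base value).
(i) R_nwl + R_nwt = 661.8 kip; (ii) 0.85 R_nwl + 1.5 R_nwt = 694.8 kip.
R_n = max = 694.8 kip [governs: (ii)]; R_n/Ω = 347.4 kip.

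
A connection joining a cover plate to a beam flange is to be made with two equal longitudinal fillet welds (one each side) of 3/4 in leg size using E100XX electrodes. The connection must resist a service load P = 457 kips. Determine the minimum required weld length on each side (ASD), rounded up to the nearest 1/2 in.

L = 14.5 in on each side

E100XX → F_EXX = 100 ksi.
Throat t_e = 0.707 × 0.75 = 0.5302 in.
r_n/Ω = (0.6 × 100 × 0.5302) / 2.0 = 15.91 kip/in.
L_req = P / (r_n/Ω) = 457 / 15.91 = 28.73 in total.
Per side: 28.73 / 2 = 14.36 in.
Round up → use L = 14.5 in on each side.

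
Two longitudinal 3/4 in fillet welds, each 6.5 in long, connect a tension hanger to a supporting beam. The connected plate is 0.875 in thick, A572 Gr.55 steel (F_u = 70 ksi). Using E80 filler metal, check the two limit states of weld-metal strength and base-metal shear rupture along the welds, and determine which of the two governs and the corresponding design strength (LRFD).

φR_n ≈ 248 kips (weld metal governs)

E80XX → F_EXX = 80 ksi.
t_e = 0.707 × 0.75 = 0.5302 in; L = 13 in.
Weld metal: φR_n = 0.75 × 0.6 × 80 × 0.5302 × 13 = 248.2 kips.
Base metal (shear rupture): φR_n = 0.75 × 0.6 × 70 × 0.875 × 13 = 358.3 kips.
Governing: weld metal.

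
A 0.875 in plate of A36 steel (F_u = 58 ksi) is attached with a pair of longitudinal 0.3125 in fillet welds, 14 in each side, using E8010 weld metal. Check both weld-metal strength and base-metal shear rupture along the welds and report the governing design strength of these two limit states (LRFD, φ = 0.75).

φR_n ≈ 223 kips (weld metal governs)

E80XX → F_EXX = 80 ksi.
t_e = 0.707 × 0.3125 = 0.2209 in; L = 28 in.
Weld metal: φR_n = 0.75 × 0.6 × 80 × 0.2209 × 28 = 222.7 kips.
Base metal (shear rupture): φR_n = 0.75 × 0.6 × 58 × 0.875 × 28 = 639.4 kips.
Governing: weld metal.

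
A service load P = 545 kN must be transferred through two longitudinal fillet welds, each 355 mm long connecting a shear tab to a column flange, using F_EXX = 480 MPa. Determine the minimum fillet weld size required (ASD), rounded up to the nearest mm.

Total weld length L = 710 mm.
Required throat t_e = P × Ω / (0.6 F_EXX × L) = 545 × 2.0 / (0.6 × 480 × 710 × 10⁻³) = 5.331 mm.
Required leg w = t_e / 0.707 = 7.54 mm → use 8 mm.

w = 8 mm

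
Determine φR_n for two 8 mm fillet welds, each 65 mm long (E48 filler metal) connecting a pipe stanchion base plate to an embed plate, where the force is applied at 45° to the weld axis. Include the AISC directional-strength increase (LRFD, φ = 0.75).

E48XX → F_EXX = 480 MPa.
t_e = 0.707 × 8 = 5.656 mm; A_we = 5.656 × 130 = 735.3 mm².
Directional factor: 1.0 + 0.5 sin^1.5(45°) = 1.297.
F_nw = 0.6 × 480 × 1.297 = 373.6 MPa.
φR_n = 0.75 × 373.6 × 735.3 × 10⁻³ = 206 kN.

φR_n ≈ 206 kN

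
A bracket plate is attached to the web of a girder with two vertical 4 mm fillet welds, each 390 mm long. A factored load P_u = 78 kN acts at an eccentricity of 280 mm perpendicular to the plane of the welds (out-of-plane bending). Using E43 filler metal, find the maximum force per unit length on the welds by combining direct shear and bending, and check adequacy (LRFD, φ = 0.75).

f_max ≈ 442 N/mm; adequate

E43XX → F_EXX = 430 MPa.
L_w = 2 × 390 = 780 mm; section modulus (unit throat) S = 2 × L²/6 = 50700 mm².
Direct shear f_v = P/L_w = 78×10³/780 = 100 N/mm.
Moment M = P × e = 78×10³ × 280 = 21840000 N·mm; bending f_b = M/S = 430.8 N/mm.
f_max = √(f_v² + f_b²) = √(100² + 430.8²) = 442.2 N/mm.
φr_n = 0.75 × 0.6 × 430 × (0.707 × 4) = 547.2 N/mm → adequate.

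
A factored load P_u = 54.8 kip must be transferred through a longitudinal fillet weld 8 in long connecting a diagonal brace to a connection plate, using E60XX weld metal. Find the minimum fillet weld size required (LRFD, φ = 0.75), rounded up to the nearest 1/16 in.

w = 3/8 in

E60XX → F_EXX = 60 ksi.
Total weld length L = 8 in.
Required throat t_e = P_u / (φ × 0.6 F_EXX × L) = 54.8 / (0.75 × 0.6 × 60 × 8) = 0.2537 in.
Required leg w = t_e / 0.707 = 0.3588 in → use 3/8 in.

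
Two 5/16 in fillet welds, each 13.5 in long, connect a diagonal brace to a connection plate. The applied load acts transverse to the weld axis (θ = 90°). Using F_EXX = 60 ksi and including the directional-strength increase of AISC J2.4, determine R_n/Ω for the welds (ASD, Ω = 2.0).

t_e = 0.707 × 0.3125 = 0.2209 in; A_we = 0.2209 × 27 = 5.965 in².
Directional factor: 1.0 + 0.5 sin^1.5(90°) = 1.5.
F_nw = 0.6 × 60 × 1.5 = 54 ksi.
R_n/Ω = (54 × 5.965) / 2.0 = 161.1 kip.

R_n/Ω ≈ 161 kip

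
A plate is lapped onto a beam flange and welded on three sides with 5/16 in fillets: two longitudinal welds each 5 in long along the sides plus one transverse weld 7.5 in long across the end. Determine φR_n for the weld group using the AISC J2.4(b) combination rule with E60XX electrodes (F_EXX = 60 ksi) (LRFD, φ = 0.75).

t_e = 0.707 × 0.3125 = 0.2209 in.
R_nwl = 0.6 × 60 × 0.2209 × 10 = 79.54 kips (longitudinal, 2 welds).
R_nwt = 0.6 × 60 × 0.2209 × 7.5 = 59.65 kips (transverse, base value).
(i) R_nwl + R_nwt = 139.2 kips; (ii) 0.85 R_nwl + 1.5 R_nwt = 157.1 kips.
R_n = max = 157.1 kips [governs: (ii)]; φR_n = 117.8 kips.

φR_n ≈ 118 kips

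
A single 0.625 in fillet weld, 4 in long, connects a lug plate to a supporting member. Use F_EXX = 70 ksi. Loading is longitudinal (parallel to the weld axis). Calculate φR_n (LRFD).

φR_n ≈ 55.7 kips

Effective throat t_e = 0.707 × 0.625 = 0.4419 in.
Total length L = 4 in; A_we = 0.4419 × 4 = 1.767 in².
F_nw = 0.6 F_EXX = 0.6 × 70 = 42 ksi.
φR_n = 0.75 × 42 × 1.767 = 55.68 kips.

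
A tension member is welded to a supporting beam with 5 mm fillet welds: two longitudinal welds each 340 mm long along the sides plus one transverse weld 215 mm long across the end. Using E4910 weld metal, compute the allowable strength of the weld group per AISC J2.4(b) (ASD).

R_n/Ω ≈ 468 kN

E49XX → F_EXX = 490 MPa.
t_e = 0.707 × 5 = 3.535 mm.
R_nwl = 0.6 × 490 × 3.535 × 680 × 10⁻³ = 706.7 kN (longitudinal, 2 welds).
R_nwt = 0.6 × 490 × 3.535 × 215 × 10⁻³ = 223.4 kN (transverse, base value).
(i) R_nwl + R_nwt = 930.2 kN; (ii) 0.85 R_nwl + 1.5 R_nwt = 935.9 kN.
R_n = max = 935.9 kN [governs: (ii)]; R_n/Ω = 467.9 kN.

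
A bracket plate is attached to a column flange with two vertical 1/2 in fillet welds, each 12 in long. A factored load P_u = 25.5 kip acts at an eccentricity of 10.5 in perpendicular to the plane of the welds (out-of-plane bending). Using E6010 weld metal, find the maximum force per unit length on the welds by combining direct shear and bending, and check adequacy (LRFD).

f_max ≈ 5.68 kip/in; adequate

E60XX → F_EXX = 60 ksi.
L_w = 2 × 12 = 24 in; section modulus (unit throat) S = 2 × L²/6 = 48 in².
Direct shear f_v = P/L_w = 25.5/24 = 1.062 kip/in.
Moment M = P × e = 25.5 × 10.5 = 267.75 kip·in; bending f_b = M/S = 5.578 kip/in.
f_max = √(f_v² + f_b²) = √(1.062² + 5.578²) = 5.678 kip/in.
φr_n = 0.75 × 0.6 × 60 × (0.707 × 0.5) = 9.544 kip/in → adequate.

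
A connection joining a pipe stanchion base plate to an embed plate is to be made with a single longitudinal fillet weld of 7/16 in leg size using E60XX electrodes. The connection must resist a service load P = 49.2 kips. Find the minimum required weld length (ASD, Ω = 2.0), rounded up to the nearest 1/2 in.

E60XX → F_EXX = 60 ksi.
Throat t_e = 0.707 × 0.4375 = 0.3093 in.
r_n/Ω = (0.6 × 60 × 0.3093) / 2.0 = 5.568 kip/in.
L_req = P / (r_n/Ω) = 49.2 / 5.568 = 8.837 in total.
Round up → use L = 9 in.

L = 9 in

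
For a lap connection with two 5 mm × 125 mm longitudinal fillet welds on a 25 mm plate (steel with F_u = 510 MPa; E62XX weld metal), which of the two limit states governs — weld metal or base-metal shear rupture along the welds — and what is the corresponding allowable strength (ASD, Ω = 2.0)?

E62XX → F_EXX = 620 MPa.
t_e = 0.707 × 5 = 3.535 mm; L = 250 mm.
Weld metal: R_n/Ω = (1/2.0) × 0.6 × 620 × 3.535 × 250 × 10⁻³ = 164.4 kN.
Base metal (shear rupture): R_n/Ω = (1/2.0) × 0.6 × 510 × 25 × 250 × 10⁻³ = 956.2 kN.
Governing: weld metal.

R_n/Ω ≈ 164 kN (weld metal governs)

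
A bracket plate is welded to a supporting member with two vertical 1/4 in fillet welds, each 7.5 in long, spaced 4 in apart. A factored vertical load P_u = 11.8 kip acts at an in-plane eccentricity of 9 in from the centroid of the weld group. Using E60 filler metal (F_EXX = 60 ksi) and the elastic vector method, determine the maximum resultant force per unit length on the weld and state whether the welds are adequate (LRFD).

Total weld length L_w = 15 in. Treat welds as unit-width lines.
Polar moment about centroid: J = 2[d³/12 + d(b/2)²] = 2[7.5³/12 + 7.5×2²] = 130.3 in³.
Direct shear f_v = P/L_w = 11.8 / 15 = 0.7867 kip/in (vertical).
Torsion M = P·e = 11.8 × 9 = 106.2 kip·in.
Critical point at (x, y) = (2, 3.75) from centroid. f_tx = M·y/J = 3.056 kip/in; f_ty = M·x/J = 1.63 kip/in.
Resultant f_max = √[f_tx² + (f_v + f_ty)²] = √[3.056² + (0.7867 + 1.63)²] = 3.896 kip/in.
Capacity per unit length: φr_n = 0.75 × 0.6 × 60 × (0.707 × 0.25) = 4.772 kip/in.
3.896 ≤ 4.772 → adequate.

f_max ≈ 3.9 kip/in; adequate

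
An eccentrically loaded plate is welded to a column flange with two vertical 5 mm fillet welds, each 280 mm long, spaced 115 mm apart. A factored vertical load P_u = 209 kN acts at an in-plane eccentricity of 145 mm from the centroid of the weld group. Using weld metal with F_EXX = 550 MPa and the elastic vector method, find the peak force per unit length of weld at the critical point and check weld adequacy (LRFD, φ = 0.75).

Total weld length L_w = 560 mm. Treat welds as unit-width lines.
Polar moment about centroid: J = 2[d³/12 + d(b/2)²] = 2[280³/12 + 280×57.5²] = 5510000 mm³.
Direct shear f_v = P/L_w = 209×10³ / 560 = 373.2 N/mm (vertical).
Torsion M = P·e = 209×10³ × 145 = 30305000 N·mm.
Critical point at (x, y) = (57.5, 140) from centroid. f_tx = M·y/J = 770 N/mm; f_ty = M·x/J = 316.2 N/mm.
Resultant f_max = √[f_tx² + (f_v + f_ty)²] = √[770² + (373.2 + 316.2)²] = 1034 N/mm.
Capacity per unit length: φr_n = 0.75 × 0.6 × 550 × (0.707 × 5) = 874.9 N/mm.
1034 > 874.9 → NOT adequate.

f_max ≈ 1030 N/mm; NOT adequate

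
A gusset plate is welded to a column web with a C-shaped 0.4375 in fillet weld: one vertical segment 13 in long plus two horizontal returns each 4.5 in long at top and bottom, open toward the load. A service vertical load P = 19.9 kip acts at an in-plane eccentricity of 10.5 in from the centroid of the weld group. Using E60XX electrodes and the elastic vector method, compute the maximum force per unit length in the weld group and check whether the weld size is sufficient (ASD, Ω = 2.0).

E60XX → F_EXX = 60 ksi.
Total weld length L_w = 22 in. Treat welds as unit-width lines.
Centroid: x̄ = 2×4.5×2.25 / 22 = 0.9205 in from the vertical weld.
Polar moment about centroid: J = I_x + I_y = [13³/12 + 2×4.5×6.5²] + [13×0.9205² + 2(4.5³/12 + 4.5×1.33²)] = 605.4 in³.
Direct shear f_v = P/L_w = 19.9 / 22 = 0.9045 kip/in (vertical).
Torsion M = P·e = 19.9 × 10.5 = 208.95 kip·in.
Critical point at (x, y) = (3.58, 6.5) from centroid. f_tx = M·y/J = 2.243 kip/in; f_ty = M·x/J = 1.235 kip/in.
Resultant f_max = √[f_tx² + (f_v + f_ty)²] = √[2.243² + (0.9045 + 1.235)²] = 3.1 kip/in.
Capacity per unit length: r_n/Ω = (1/2.0) × 0.6 × 60 × (0.707 × 0.4375) = 5.568 kip/in.
3.1 ≤ 5.568 → adequate.

f_max ≈ 3.1 kip/in; adequate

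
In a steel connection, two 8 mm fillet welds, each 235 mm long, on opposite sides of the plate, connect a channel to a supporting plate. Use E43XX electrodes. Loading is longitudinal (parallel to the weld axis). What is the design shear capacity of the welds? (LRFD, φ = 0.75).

φR_n ≈ 514 kN

E43XX → F_EXX = 430 MPa.
Effective throat t_e = 0.707 × 8 = 5.656 mm.
Total length L = 470 mm; A_we = 5.656 × 470 = 2658 mm².
F_nw = 0.6 F_EXX = 0.6 × 430 = 258 MPa.
φR_n = 0.75 × 258 × 2658 × 10⁻³ = 514.4 kN.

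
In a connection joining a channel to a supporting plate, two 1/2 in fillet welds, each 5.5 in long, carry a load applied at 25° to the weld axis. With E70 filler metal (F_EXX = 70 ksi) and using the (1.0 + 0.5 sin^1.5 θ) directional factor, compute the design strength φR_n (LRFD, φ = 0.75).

φR_n ≈ 139 kips

t_e = 0.707 × 0.5 = 0.3535 in; A_we = 0.3535 × 11 = 3.888 in².
Directional factor: 1.0 + 0.5 sin^1.5(25°) = 1.137.
F_nw = 0.6 × 70 × 1.137 = 47.77 ksi.
φR_n = 0.75 × 47.77 × 3.888 = 139.3 kips.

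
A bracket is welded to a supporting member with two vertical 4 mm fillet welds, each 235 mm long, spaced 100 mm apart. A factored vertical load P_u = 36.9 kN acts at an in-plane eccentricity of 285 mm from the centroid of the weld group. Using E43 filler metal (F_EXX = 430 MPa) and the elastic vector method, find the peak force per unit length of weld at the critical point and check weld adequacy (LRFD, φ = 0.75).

f_max ≈ 439 N/mm; adequate

Total weld length L_w = 470 mm. Treat welds as unit-width lines.
Polar moment about centroid: J = 2[d³/12 + d(b/2)²] = 2[235³/12 + 235×50²] = 3338000 mm³.
Direct shear f_v = P/L_w = 36.9×10³ / 470 = 78.51 N/mm (vertical).
Torsion M = P·e = 36.9×10³ × 285 = 10516000 N·mm.
Critical point at (x, y) = (50, 117.5) from centroid. f_tx = M·y/J = 370.2 N/mm; f_ty = M·x/J = 157.5 N/mm.
Resultant f_max = √[f_tx² + (f_v + f_ty)²] = √[370.2² + (78.51 + 157.5)²] = 439 N/mm.
Capacity per unit length: φr_n = 0.75 × 0.6 × 430 × (0.707 × 4) = 547.2 N/mm.
439 ≤ 547.2 → adequate.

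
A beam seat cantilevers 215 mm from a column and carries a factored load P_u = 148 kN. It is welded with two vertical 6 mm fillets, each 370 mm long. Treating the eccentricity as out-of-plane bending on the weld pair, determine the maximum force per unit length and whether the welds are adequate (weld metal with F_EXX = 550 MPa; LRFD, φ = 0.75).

L_w = 2 × 370 = 740 mm; section modulus (unit throat) S = 2 × L²/6 = 45630 mm².
Direct shear f_v = P/L_w = 148×10³/740 = 200 N/mm.
Moment M = P × e = 148×10³ × 215 = 31820000 N·mm; bending f_b = M/S = 697.3 N/mm.
f_max = √(f_v² + f_b²) = √(200² + 697.3²) = 725.4 N/mm.
φr_n = 0.75 × 0.6 × 550 × (0.707 × 6) = 1050 N/mm → adequate.

f_max ≈ 725 N/mm; adequate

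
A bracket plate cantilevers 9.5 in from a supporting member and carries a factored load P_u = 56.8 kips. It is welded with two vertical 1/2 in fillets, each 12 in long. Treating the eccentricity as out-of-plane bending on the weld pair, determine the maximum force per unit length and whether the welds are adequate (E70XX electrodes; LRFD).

E70XX → F_EXX = 70 ksi.
L_w = 2 × 12 = 24 in; section modulus (unit throat) S = 2 × L²/6 = 48 in².
Direct shear f_v = P/L_w = 56.8/24 = 2.367 kip/in.
Moment M = P × e = 56.8 × 9.5 = 539.6 kip·in; bending f_b = M/S = 11.24 kip/in.
f_max = √(f_v² + f_b²) = √(2.367² + 11.24²) = 11.49 kip/in.
φr_n = 0.75 × 0.6 × 70 × (0.707 × 0.5) = 11.14 kip/in → NOT adequate.

f_max ≈ 11.5 kip/in; NOT adequate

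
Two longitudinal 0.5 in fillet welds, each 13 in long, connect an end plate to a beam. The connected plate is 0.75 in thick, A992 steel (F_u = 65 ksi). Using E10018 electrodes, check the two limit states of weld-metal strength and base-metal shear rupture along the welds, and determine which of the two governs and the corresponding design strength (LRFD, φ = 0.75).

E100XX → F_EXX = 100 ksi.
t_e = 0.707 × 0.5 = 0.3535 in; L = 26 in.
Weld metal: φR_n = 0.75 × 0.6 × 100 × 0.3535 × 26 = 413.6 kips.
Base metal (shear rupture): φR_n = 0.75 × 0.6 × 65 × 0.75 × 26 = 570.4 kips.
Governing: weld metal.

φR_n ≈ 414 kips (weld metal governs)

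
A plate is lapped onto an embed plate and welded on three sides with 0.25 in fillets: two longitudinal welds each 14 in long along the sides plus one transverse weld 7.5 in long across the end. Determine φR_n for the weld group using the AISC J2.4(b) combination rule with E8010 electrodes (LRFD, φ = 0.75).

φR_n ≈ 226 kips

E80XX → F_EXX = 80 ksi.
t_e = 0.707 × 0.25 = 0.1767 in.
R_nwl = 0.6 × 80 × 0.1767 × 28 = 237.6 kips (longitudinal, 2 welds).
R_nwt = 0.6 × 80 × 0.1767 × 7.5 = 63.63 kips (transverse, base value).
(i) R_nwl + R_nwt = 301.2 kips; (ii) 0.85 R_nwl + 1.5 R_nwt = 297.4 kips.
R_n = max = 301.2 kips [governs: (i)]; φR_n = 225.9 kips.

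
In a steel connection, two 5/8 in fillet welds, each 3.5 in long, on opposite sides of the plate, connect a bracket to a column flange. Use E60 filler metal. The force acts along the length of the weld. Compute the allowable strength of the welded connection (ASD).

R_n/Ω ≈ 55.7 kip

E60XX → F_EXX = 60 ksi.
Effective throat t_e = 0.707 × 0.625 = 0.4419 in.
Total length L = 7 in; A_we = 0.4419 × 7 = 3.093 in².
F_nw = 0.6 F_EXX = 0.6 × 60 = 36 ksi.
R_n = 36 × 3.093 = 111.4 kip; R_n/Ω = 111.4/2.0 = 55.68 kip.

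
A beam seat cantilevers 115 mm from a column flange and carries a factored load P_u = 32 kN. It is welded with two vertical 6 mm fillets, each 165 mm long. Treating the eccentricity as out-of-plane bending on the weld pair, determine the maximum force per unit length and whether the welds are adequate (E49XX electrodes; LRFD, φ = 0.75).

E49XX → F_EXX = 490 MPa.
L_w = 2 × 165 = 330 mm; section modulus (unit throat) S = 2 × L²/6 = 9075 mm².
Direct shear f_v = P/L_w = 32×10³/330 = 96.97 N/mm.
Moment M = P × e = 32×10³ × 115 = 3680000 N·mm; bending f_b = M/S = 405.5 N/mm.
f_max = √(f_v² + f_b²) = √(96.97² + 405.5²) = 416.9 N/mm.
φr_n = 0.75 × 0.6 × 490 × (0.707 × 6) = 935.4 N/mm → adequate.

f_max ≈ 417 N/mm; adequate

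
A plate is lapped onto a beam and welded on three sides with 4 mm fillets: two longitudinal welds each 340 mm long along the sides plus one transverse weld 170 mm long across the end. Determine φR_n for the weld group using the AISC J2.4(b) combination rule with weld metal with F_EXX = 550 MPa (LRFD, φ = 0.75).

φR_n ≈ 595 kN

t_e = 0.707 × 4 = 2.828 mm.
R_nwl = 0.6 × 550 × 2.828 × 680 × 10⁻³ = 634.6 kN (longitudinal, 2 welds).
R_nwt = 0.6 × 550 × 2.828 × 170 × 10⁻³ = 158.7 kN (transverse, base value).
(i) R_nwl + R_nwt = 793.3 kN; (ii) 0.85 R_nwl + 1.5 R_nwt = 777.4 kN.
R_n = max = 793.3 kN [governs: (i)]; φR_n = 594.9 kN.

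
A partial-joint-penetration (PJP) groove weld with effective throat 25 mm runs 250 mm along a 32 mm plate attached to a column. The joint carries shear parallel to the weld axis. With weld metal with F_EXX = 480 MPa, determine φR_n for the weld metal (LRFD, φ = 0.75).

Effective throat (given) t_e = 25 mm.
A_we = 25 × 250 = 6250 mm².
F_nw = 0.6 F_EXX = 288 MPa.
φR_n = 0.75 × 288 × 6250 × 10⁻³ = 1350 kN.

φR_n ≈ 1350 kN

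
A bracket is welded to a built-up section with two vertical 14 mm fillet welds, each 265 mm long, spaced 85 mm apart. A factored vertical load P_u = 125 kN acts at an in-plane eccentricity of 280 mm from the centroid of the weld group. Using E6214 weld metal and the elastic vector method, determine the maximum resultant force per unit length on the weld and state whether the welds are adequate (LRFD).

E62XX → F_EXX = 620 MPa.
Total weld length L_w = 530 mm. Treat welds as unit-width lines.
Polar moment about centroid: J = 2[d³/12 + d(b/2)²] = 2[265³/12 + 265×42.5²] = 4059000 mm³.
Direct shear f_v = P/L_w = 125×10³ / 530 = 235.8 N/mm (vertical).
Torsion M = P·e = 125×10³ × 280 = 35000000 N·mm.
Critical point at (x, y) = (42.5, 132.5) from centroid. f_tx = M·y/J = 1143 N/mm; f_ty = M·x/J = 366.5 N/mm.
Resultant f_max = √[f_tx² + (f_v + f_ty)²] = √[1143² + (235.8 + 366.5)²] = 1292 N/mm.
Capacity per unit length: φr_n = 0.75 × 0.6 × 620 × (0.707 × 14) = 2762 N/mm.
1292 ≤ 2762 → adequate.

f_max ≈ 1290 N/mm; adequate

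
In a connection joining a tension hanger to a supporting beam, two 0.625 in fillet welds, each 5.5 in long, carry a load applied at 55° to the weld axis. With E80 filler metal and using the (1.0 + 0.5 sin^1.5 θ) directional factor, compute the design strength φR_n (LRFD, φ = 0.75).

E80XX → F_EXX = 80 ksi.
t_e = 0.707 × 0.625 = 0.4419 in; A_we = 0.4419 × 11 = 4.861 in².
Directional factor: 1.0 + 0.5 sin^1.5(55°) = 1.371.
F_nw = 0.6 × 80 × 1.371 = 65.79 ksi.
φR_n = 0.75 × 65.79 × 4.861 = 239.8 kip.

φR_n ≈ 240 kip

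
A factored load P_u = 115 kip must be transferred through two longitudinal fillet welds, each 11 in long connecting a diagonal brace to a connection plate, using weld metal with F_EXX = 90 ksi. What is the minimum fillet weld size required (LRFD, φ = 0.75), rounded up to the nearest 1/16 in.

Total weld length L = 22 in.
Required throat t_e = P_u / (φ × 0.6 F_EXX × L) = 115 / (0.75 × 0.6 × 90 × 22) = 0.1291 in.
Required leg w = t_e / 0.707 = 0.1826 in → use 3/16 in.

w = 3/16 in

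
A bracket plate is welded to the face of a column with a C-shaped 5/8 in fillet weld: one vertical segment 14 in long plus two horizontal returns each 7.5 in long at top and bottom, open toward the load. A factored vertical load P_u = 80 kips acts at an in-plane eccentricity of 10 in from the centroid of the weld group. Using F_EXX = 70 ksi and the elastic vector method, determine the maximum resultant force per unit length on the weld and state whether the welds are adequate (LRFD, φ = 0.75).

f_max ≈ 8.3 kip/in; adequate

Total weld length L_w = 29 in. Treat welds as unit-width lines.
Centroid: x̄ = 2×7.5×3.75 / 29 = 1.94 in from the vertical weld.
Polar moment about centroid: J = I_x + I_y = [14³/12 + 2×7.5×7²] + [14×1.94² + 2(7.5³/12 + 7.5×1.81²)] = 1136 in³.
Direct shear f_v = P/L_w = 80 / 29 = 2.759 kip/in (vertical).
Torsion M = P·e = 80 × 10 = 800 kip·in.
Critical point at (x, y) = (5.56, 7) from centroid. f_tx = M·y/J = 4.93 kip/in; f_ty = M·x/J = 3.916 kip/in.
Resultant f_max = √[f_tx² + (f_v + f_ty)²] = √[4.93² + (2.759 + 3.916)²] = 8.298 kip/in.
Capacity per unit length: φr_n = 0.75 × 0.6 × 70 × (0.707 × 0.625) = 13.92 kip/in.
8.298 ≤ 13.92 → adequate.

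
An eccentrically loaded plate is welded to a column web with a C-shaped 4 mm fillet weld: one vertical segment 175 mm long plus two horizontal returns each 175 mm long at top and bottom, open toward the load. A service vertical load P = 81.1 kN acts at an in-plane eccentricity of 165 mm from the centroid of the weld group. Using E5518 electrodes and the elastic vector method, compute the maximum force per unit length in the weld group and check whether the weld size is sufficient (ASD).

E55XX → F_EXX = 550 MPa.
Total weld length L_w = 525 mm. Treat welds as unit-width lines.
Centroid: x̄ = 2×175×87.5 / 525 = 58.33 mm from the vertical weld.
Polar moment about centroid: J = I_x + I_y = [175³/12 + 2×175×87.5²] + [175×58.33² + 2(175³/12 + 175×29.17²)] = 4913000 mm³.
Direct shear f_v = P/L_w = 81.1×10³ / 525 = 154.5 N/mm (vertical).
Torsion M = P·e = 81.1×10³ × 165 = 13382000 N·mm.
Critical point at (x, y) = (116.7, 87.5) from centroid. f_tx = M·y/J = 238.3 N/mm; f_ty = M·x/J = 317.8 N/mm.
Resultant f_max = √[f_tx² + (f_v + f_ty)²] = √[238.3² + (154.5 + 317.8)²] = 529 N/mm.
Capacity per unit length: r_n/Ω = (1/2.0) × 0.6 × 550 × (0.707 × 4) = 466.6 N/mm.
529 > 466.6 → NOT adequate.

f_max ≈ 529 N/mm; NOT adequate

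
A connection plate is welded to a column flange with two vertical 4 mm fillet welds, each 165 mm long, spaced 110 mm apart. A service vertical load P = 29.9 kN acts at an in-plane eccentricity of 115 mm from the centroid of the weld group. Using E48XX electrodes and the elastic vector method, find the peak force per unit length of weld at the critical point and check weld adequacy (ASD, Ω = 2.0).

f_max ≈ 257 N/mm; adequate

E48XX → F_EXX = 480 MPa.
Total weld length L_w = 330 mm. Treat welds as unit-width lines.
Polar moment about centroid: J = 2[d³/12 + d(b/2)²] = 2[165³/12 + 165×55²] = 1747000 mm³.
Direct shear f_v = P/L_w = 29.9×10³ / 330 = 90.61 N/mm (vertical).
Torsion M = P·e = 29.9×10³ × 115 = 3438500 N·mm.
Critical point at (x, y) = (55, 82.5) from centroid. f_tx = M·y/J = 162.4 N/mm; f_ty = M·x/J = 108.3 N/mm.
Resultant f_max = √[f_tx² + (f_v + f_ty)²] = √[162.4² + (90.61 + 108.3)²] = 256.7 N/mm.
Capacity per unit length: r_n/Ω = (1/2.0) × 0.6 × 480 × (0.707 × 4) = 407.2 N/mm.
256.7 ≤ 407.2 → adequate.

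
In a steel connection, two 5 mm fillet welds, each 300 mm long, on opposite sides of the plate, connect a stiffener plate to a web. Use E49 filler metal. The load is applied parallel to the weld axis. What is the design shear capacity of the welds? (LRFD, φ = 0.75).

φR_n ≈ 468 kN

E49XX → F_EXX = 490 MPa.
Effective throat t_e = 0.707 × 5 = 3.535 mm.
Total length L = 600 mm; A_we = 3.535 × 600 = 2121 mm².
F_nw = 0.6 F_EXX = 0.6 × 490 = 294 MPa.
φR_n = 0.75 × 294 × 2121 × 10⁻³ = 467.7 kN.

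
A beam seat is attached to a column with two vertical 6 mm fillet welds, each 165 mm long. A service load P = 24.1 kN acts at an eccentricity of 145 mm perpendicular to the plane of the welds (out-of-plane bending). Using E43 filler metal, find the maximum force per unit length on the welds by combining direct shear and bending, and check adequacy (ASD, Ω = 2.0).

E43XX → F_EXX = 430 MPa.
L_w = 2 × 165 = 330 mm; section modulus (unit throat) S = 2 × L²/6 = 9075 mm².
Direct shear f_v = P/L_w = 24.1×10³/330 = 73.03 N/mm.
Moment M = P × e = 24.1×10³ × 145 = 3494500 N·mm; bending f_b = M/S = 385.1 N/mm.
f_max = √(f_v² + f_b²) = √(73.03² + 385.1²) = 391.9 N/mm.
r_n/Ω = (1/2.0) × 0.6 × 430 × (0.707 × 6) = 547.2 N/mm → adequate.

f_max ≈ 392 N/mm; adequate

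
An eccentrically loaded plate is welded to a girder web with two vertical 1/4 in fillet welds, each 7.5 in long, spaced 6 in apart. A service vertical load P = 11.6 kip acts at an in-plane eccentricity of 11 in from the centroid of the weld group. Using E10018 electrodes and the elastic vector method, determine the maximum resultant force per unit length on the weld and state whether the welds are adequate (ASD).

f_max ≈ 3.52 kip/in; adequate

E100XX → F_EXX = 100 ksi.
Total weld length L_w = 15 in. Treat welds as unit-width lines.
Polar moment about centroid: J = 2[d³/12 + d(b/2)²] = 2[7.5³/12 + 7.5×3²] = 205.3 in³.
Direct shear f_v = P/L_w = 11.6 / 15 = 0.7733 kip/in (vertical).
Torsion M = P·e = 11.6 × 11 = 127.6 kip·in.
Critical point at (x, y) = (3, 3.75) from centroid. f_tx = M·y/J = 2.331 kip/in; f_ty = M·x/J = 1.864 kip/in.
Resultant f_max = √[f_tx² + (f_v + f_ty)²] = √[2.331² + (0.7733 + 1.864)²] = 3.52 kip/in.
Capacity per unit length: r_n/Ω = (1/2.0) × 0.6 × 100 × (0.707 × 0.25) = 5.302 kip/in.
3.52 ≤ 5.302 → adequate.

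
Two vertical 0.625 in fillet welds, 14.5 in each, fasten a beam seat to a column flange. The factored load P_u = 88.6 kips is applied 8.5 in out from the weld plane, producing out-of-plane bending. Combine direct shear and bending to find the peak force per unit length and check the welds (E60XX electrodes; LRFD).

f_max ≈ 11.2 kip/in; adequate

E60XX → F_EXX = 60 ksi.
L_w = 2 × 14.5 = 29 in; section modulus (unit throat) S = 2 × L²/6 = 70.08 in².
Direct shear f_v = P/L_w = 88.6/29 = 3.055 kip/in.
Moment M = P × e = 88.6 × 8.5 = 753.1 kip·in; bending f_b = M/S = 10.75 kip/in.
f_max = √(f_v² + f_b²) = √(3.055² + 10.75²) = 11.17 kip/in.
φr_n = 0.75 × 0.6 × 60 × (0.707 × 0.625) = 11.93 kip/in → adequate.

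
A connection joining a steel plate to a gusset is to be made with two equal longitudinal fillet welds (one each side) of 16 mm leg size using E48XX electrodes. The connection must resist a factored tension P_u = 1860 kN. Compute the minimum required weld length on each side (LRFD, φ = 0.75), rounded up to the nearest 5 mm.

L = 385 mm on each side

E48XX → F_EXX = 480 MPa.
Throat t_e = 0.707 × 16 = 11.31 mm.
φr_n = 0.75 × 0.6 × 480 × 11.31 × 10⁻³ = 2.443 kN/mm.
L_req = P_u / φr_n = 1860 / 2.443 = 761.2 mm total.
Per side: 761.2 / 2 = 380.6 mm.
Round up → use L = 385 mm on each side.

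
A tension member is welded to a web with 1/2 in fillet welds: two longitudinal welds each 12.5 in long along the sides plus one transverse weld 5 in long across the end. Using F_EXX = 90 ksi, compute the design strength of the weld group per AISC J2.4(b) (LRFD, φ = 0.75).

φR_n ≈ 430 kip

t_e = 0.707 × 0.5 = 0.3535 in.
R_nwl = 0.6 × 90 × 0.3535 × 25 = 477.2 kip (longitudinal, 2 welds).
R_nwt = 0.6 × 90 × 0.3535 × 5 = 95.44 kip (transverse, base value).
(i) R_nwl + R_nwt = 572.7 kip; (ii) 0.85 R_nwl + 1.5 R_nwt = 548.8 kip.
R_n = max = 572.7 kip [governs: (i)]; φR_n = 429.5 kip.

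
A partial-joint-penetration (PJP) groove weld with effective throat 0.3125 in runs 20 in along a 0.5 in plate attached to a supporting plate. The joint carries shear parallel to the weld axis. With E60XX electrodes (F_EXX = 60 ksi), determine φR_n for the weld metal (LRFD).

Effective throat (given) t_e = 0.3125 in.
A_we = 0.3125 × 20 = 6.25 in².
F_nw = 0.6 F_EXX = 36 ksi.
φR_n = 0.75 × 36 × 6.25 = 168.8 kip.

φR_n ≈ 169 kip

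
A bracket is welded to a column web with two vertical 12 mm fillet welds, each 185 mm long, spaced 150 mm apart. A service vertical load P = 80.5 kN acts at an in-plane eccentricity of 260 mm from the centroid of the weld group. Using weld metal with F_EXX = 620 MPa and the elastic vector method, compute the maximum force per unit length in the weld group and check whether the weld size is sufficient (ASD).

Total weld length L_w = 370 mm. Treat welds as unit-width lines.
Polar moment about centroid: J = 2[d³/12 + d(b/2)²] = 2[185³/12 + 185×75²] = 3137000 mm³.
Direct shear f_v = P/L_w = 80.5×10³ / 370 = 217.6 N/mm (vertical).
Torsion M = P·e = 80.5×10³ × 260 = 20930000 N·mm.
Critical point at (x, y) = (75, 92.5) from centroid. f_tx = M·y/J = 617.3 N/mm; f_ty = M·x/J = 500.5 N/mm.
Resultant f_max = √[f_tx² + (f_v + f_ty)²] = √[617.3² + (217.6 + 500.5)²] = 946.9 N/mm.
Capacity per unit length: r_n/Ω = (1/2.0) × 0.6 × 620 × (0.707 × 12) = 1578 N/mm.
946.9 ≤ 1578 → adequate.

f_max ≈ 947 N/mm; adequate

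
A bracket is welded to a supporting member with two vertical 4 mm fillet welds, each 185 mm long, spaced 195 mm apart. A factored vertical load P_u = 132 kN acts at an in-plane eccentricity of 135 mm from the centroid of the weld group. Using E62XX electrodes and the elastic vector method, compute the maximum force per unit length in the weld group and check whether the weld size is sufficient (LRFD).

E62XX → F_EXX = 620 MPa.
Total weld length L_w = 370 mm. Treat welds as unit-width lines.
Polar moment about centroid: J = 2[d³/12 + d(b/2)²] = 2[185³/12 + 185×97.5²] = 4573000 mm³.
Direct shear f_v = P/L_w = 132×10³ / 370 = 356.8 N/mm (vertical).
Torsion M = P·e = 132×10³ × 135 = 17820000 N·mm.
Critical point at (x, y) = (97.5, 92.5) from centroid. f_tx = M·y/J = 360.5 N/mm; f_ty = M·x/J = 380 N/mm.
Resultant f_max = √[f_tx² + (f_v + f_ty)²] = √[360.5² + (356.8 + 380)²] = 820.2 N/mm.
Capacity per unit length: φr_n = 0.75 × 0.6 × 620 × (0.707 × 4) = 789 N/mm.
820.2 > 789 → NOT adequate.

f_max ≈ 820 N/mm; NOT adequate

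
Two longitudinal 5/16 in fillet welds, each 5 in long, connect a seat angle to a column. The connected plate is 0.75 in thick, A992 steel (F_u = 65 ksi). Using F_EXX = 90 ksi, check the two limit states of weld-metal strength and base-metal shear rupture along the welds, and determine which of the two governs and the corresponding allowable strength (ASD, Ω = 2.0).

R_n/Ω ≈ 59.7 kips (weld metal governs)

t_e = 0.707 × 0.3125 = 0.2209 in; L = 10 in.
Weld metal: R_n/Ω = (1/2.0) × 0.6 × 90 × 0.2209 × 10 = 59.65 kips.
Base metal (shear rupture): R_n/Ω = (1/2.0) × 0.6 × 65 × 0.75 × 10 = 146.2 kips.
Governing: weld metal.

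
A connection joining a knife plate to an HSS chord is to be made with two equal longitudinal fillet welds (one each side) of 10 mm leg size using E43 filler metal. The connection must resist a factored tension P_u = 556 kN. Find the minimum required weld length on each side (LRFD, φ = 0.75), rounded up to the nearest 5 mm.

L = 205 mm on each side

E43XX → F_EXX = 430 MPa.
Throat t_e = 0.707 × 10 = 7.07 mm.
φr_n = 0.75 × 0.6 × 430 × 7.07 × 10⁻³ = 1.368 kN/mm.
L_req = P_u / φr_n = 556 / 1.368 = 406.4 mm total.
Per side: 406.4 / 2 = 203.2 mm.
Round up → use L = 205 mm on each side.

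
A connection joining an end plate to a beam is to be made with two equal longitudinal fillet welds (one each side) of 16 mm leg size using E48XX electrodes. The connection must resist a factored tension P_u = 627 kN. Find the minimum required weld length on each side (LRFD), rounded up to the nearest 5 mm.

E48XX → F_EXX = 480 MPa.
Throat t_e = 0.707 × 16 = 11.31 mm.
φr_n = 0.75 × 0.6 × 480 × 11.31 × 10⁻³ = 2.443 kN/mm.
L_req = P_u / φr_n = 627 / 2.443 = 256.6 mm total.
Per side: 256.6 / 2 = 128.3 mm.
Round up → use L = 130 mm on each side.

L = 130 mm on each side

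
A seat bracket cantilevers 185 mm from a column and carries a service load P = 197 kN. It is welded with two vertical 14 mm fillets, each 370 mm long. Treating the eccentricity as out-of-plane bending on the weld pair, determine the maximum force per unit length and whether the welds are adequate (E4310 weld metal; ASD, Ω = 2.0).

E43XX → F_EXX = 430 MPa.
L_w = 2 × 370 = 740 mm; section modulus (unit throat) S = 2 × L²/6 = 45630 mm².
Direct shear f_v = P/L_w = 197×10³/740 = 266.2 N/mm.
Moment M = P × e = 197×10³ × 185 = 36445000 N·mm; bending f_b = M/S = 798.6 N/mm.
f_max = √(f_v² + f_b²) = √(266.2² + 798.6²) = 841.8 N/mm.
r_n/Ω = (1/2.0) × 0.6 × 430 × (0.707 × 14) = 1277 N/mm → adequate.

f_max ≈ 842 N/mm; adequate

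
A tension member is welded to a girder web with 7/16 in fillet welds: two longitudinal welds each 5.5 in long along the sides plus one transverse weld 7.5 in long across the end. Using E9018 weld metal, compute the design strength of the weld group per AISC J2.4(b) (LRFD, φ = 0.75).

φR_n ≈ 258 kip

E90XX → F_EXX = 90 ksi.
t_e = 0.707 × 0.4375 = 0.3093 in.
R_nwl = 0.6 × 90 × 0.3093 × 11 = 183.7 kip (longitudinal, 2 welds).
R_nwt = 0.6 × 90 × 0.3093 × 7.5 = 125.3 kip (transverse, base value).
(i) R_nwl + R_nwt = 309 kip; (ii) 0.85 R_nwl + 1.5 R_nwt = 344.1 kip.
R_n = max = 344.1 kip [governs: (ii)]; φR_n = 258.1 kip.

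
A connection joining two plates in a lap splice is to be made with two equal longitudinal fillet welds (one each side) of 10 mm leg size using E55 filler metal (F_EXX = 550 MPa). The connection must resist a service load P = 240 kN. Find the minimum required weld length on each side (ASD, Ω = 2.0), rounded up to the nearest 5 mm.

L = 105 mm on each side

Throat t_e = 0.707 × 10 = 7.07 mm.
r_n/Ω = (0.6 × 550 × 7.07) / 2.0 = 1167 N/mm = 1.167 kN/mm.
L_req = P / (r_n/Ω) = 240 / 1.167 = 205.7 mm total.
Per side: 205.7 / 2 = 102.9 mm.
Round up → use L = 105 mm on each side.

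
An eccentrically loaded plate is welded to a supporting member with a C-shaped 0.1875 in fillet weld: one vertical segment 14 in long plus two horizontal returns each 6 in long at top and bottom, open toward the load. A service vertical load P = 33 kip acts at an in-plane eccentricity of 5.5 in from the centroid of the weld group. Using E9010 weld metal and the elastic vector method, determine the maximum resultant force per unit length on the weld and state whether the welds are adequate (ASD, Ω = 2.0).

f_max ≈ 2.6 kip/in; adequate

E90XX → F_EXX = 90 ksi.
Total weld length L_w = 26 in. Treat welds as unit-width lines.
Centroid: x̄ = 2×6×3 / 26 = 1.385 in from the vertical weld.
Polar moment about centroid: J = I_x + I_y = [14³/12 + 2×6×7²] + [14×1.385² + 2(6³/12 + 6×1.615²)] = 910.8 in³.
Direct shear f_v = P/L_w = 33 / 26 = 1.269 kip/in (vertical).
Torsion M = P·e = 33 × 5.5 = 181.5 kip·in.
Critical point at (x, y) = (4.615, 7) from centroid. f_tx = M·y/J = 1.395 kip/in; f_ty = M·x/J = 0.9197 kip/in.
Resultant f_max = √[f_tx² + (f_v + f_ty)²] = √[1.395² + (1.269 + 0.9197)²] = 2.596 kip/in.
Capacity per unit length: r_n/Ω = (1/2.0) × 0.6 × 90 × (0.707 × 0.1875) = 3.579 kip/in.
2.596 ≤ 3.579 → adequate.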